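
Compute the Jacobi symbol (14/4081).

Pull out 2: since 4081 ≡ 1 (mod 8), (2/4081) = +1.
Reciprocity: 7 ≡ 3 and 4081 ≡ 1 (mod 4), so (7/4081) = +(4081/7).
Reduce top mod 7: now compute (0/7).
Top reduces to 0: gcd > 1, so the symbol is 0.

0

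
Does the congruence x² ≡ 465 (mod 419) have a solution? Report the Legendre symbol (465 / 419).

-1

First reduce: 465 ≡ 46 (mod 419).
Pull out 2: since 419 ≡ 3 (mod 8), (2/419) = -1.
Reciprocity: 23 ≡ 3 and 419 ≡ 3 (mod 4), so (23/419) = −(419/23).
Reduce top mod 23: now compute (5/23).
Reciprocity: 5 ≡ 1 and 23 ≡ 3 (mod 4), so (5/23) = +(23/5).
Reduce top mod 5: now compute (3/5).
Reciprocity: 3 ≡ 3 and 5 ≡ 1 (mod 4), so (3/5) = +(5/3).
Reduce top mod 3: now compute (2/3).
Pull out 2: since 3 ≡ 3 (mod 8), (2/3) = -1.
Reached (1/3) = 1. Collecting the sign flips along the way, the symbol is -1.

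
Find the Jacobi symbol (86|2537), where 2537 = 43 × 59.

0

Pull out 2: since 2537 ≡ 1 (mod 8), (2/2537) = +1.
Reciprocity: 43 ≡ 3 and 2537 ≡ 1 (mod 4), so (43/2537) = +(2537/43).
Reduce top mod 43: now compute (0/43).
Top reduces to 0: gcd > 1, so the symbol is 0.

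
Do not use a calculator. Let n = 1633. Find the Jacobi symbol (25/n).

Reciprocity: 25 ≡ 1 and 1633 ≡ 1 (mod 4), so (25/1633) = +(1633/25).
Reduce top mod 25: now compute (8/25).
Pull out 2^3: since 25 ≡ 1 (mod 8), (2/25) = +1, so (2/25)^3 = +1.
Reached (1/25) = 1. Collecting the sign flips along the way, the symbol is +1.

1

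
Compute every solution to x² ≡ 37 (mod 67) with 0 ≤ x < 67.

29, 38

Since 67 ≡ 3 (mod 4), a square root of 37 is 37^((67+1)/4) = 37^17 mod 67.
Repeated squaring: 37^2≡29, 37^4≡37, 37^8≡29, 37^16≡37 (mod 67).
37^17 = 37^(16+1) ≡ 29 (mod 67).
Check: 29² = 841 ≡ 37 (mod 67). The two roots are 29 and 38.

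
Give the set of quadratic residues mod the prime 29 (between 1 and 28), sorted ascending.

Square k = 1,…,14 (k and 29−k give the same square):
1²=1, 2²=4, 3²=9, 4²=16, 5²=25, 6²≡7, 7²≡20, 8²≡6, 9²≡23, 10²≡13, 11²≡5, 12²≡28, 13²≡24, 14²≡22 (mod 29).
So the quadratic residues mod 29 are {1, 4, 5, 6, 7, 9, 13, 16, 20, 22, 23, 24, 25, 28}.

1, 4, 5, 6, 7, 9, 13, 16, 20, 22, 23, 24, 25, 28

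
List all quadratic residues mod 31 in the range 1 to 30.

1,2,4,5,7,8,9,10,14,16,18,19,20,25,28

Square k = 1,…,15 (k and 31−k give the same square):
1²=1, 2²=4, 3²=9, 4²=16, 5²=25, 6²≡5, 7²≡18, 8²≡2, 9²≡19, 10²≡7, 11²≡28, 12²≡20, 13²≡14, 14²≡10, 15²≡8 (mod 31).
So the quadratic residues mod 31 are {1, 2, 4, 5, 7, 8, 9, 10, 14, 16, 18, 19, 20, 25, 28}.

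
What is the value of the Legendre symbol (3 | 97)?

1

Euler's criterion: (3/97) ≡ 3^48 (mod 97).
3^2 ≡ 9 (mod 97)
3^4 ≡ 81 (mod 97)
3^8 ≡ 62 (mod 97)
3^16 ≡ 61 (mod 97)
3^32 ≡ 35 (mod 97)
3^48 = 3^(32+16) ≡ 1 (mod 97).
Result is 1, so (3/97) = 1.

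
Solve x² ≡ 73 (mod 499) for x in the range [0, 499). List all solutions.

Since 499 ≡ 3 (mod 4), a square root of 73 is 73^((499+1)/4) = 73^125 mod 499.
Repeated squaring: 73^2≡339, 73^4≡151, 73^8≡346, 73^16≡455, 73^32≡439, 73^64≡107 (mod 499).
73^125 = 73^(64+32+16+8+4+1) ≡ 155 (mod 499).
Check: 155² = 24025 ≡ 73 (mod 499). The two roots are 155 and 344.

155, 344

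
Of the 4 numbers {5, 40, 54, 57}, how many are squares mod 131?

1

(5/131) = +1 → QR.
(40/131) = -1 → non-residue.
(54/131) = -1 → non-residue.
(57/131) = -1 → non-residue.
Total quadratic residues among the 4: 1.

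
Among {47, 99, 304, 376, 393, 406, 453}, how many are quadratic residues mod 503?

4

(47/503) = +1 → QR.
(99/503) = +1 → QR.
(304/503) = -1 → non-residue.
(376/503) = +1 → QR.
(393/503) = +1 → QR.
(406/503) = -1 → non-residue.
(453/503) = -1 → non-residue.
Total quadratic residues among the 7: 4.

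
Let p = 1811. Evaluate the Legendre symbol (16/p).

1

Pull out 2^4: since 1811 ≡ 3 (mod 8), (2/1811) = -1, so (2/1811)^4 = +1.
Reached (1/1811) = 1. Collecting the sign flips along the way, the symbol is +1.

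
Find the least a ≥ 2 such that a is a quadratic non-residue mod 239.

(2/239) = +1, so 2 is a residue.
(3/239) = +1, so 3 is a residue.
(4/239) = +1, so 4 is a residue.
(5/239) = +1, so 5 is a residue.
(6/239) = +1, so 6 is a residue.
(7/239) = −1, so 7 is the smallest positive non-residue mod 239.

7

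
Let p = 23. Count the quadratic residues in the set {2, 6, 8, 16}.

(2/23) = +1 → QR.
(6/23) = +1 → QR.
(8/23) = +1 → QR.
(16/23) = +1 → QR.
Total quadratic residues among the 4: 4.

4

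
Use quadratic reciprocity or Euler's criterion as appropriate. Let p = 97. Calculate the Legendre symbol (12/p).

Pull out 2^2: since 97 ≡ 1 (mod 8), (2/97) = +1, so (2/97)^2 = +1.
Reciprocity: 3 ≡ 3 and 97 ≡ 1 (mod 4), so (3/97) = +(97/3).
Reduce top mod 3: now compute (1/3).
Reached (1/3) = 1. Collecting the sign flips along the way, the symbol is +1.

1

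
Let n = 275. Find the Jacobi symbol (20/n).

0

Pull out 2^2: since 275 ≡ 3 (mod 8), (2/275) = -1, so (2/275)^2 = +1.
Reciprocity: 5 ≡ 1 and 275 ≡ 3 (mod 4), so (5/275) = +(275/5).
Reduce top mod 5: now compute (0/5).
Top reduces to 0: gcd > 1, so the symbol is 0.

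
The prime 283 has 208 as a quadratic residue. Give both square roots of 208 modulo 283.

Since 283 ≡ 3 (mod 4), a square root of 208 is 208^((283+1)/4) = 208^71 mod 283.
Repeated squaring: 208^2≡248, 208^4≡93, 208^8≡159, 208^16≡94, 208^32≡63, 208^64≡7 (mod 283).
208^71 = 208^(64+4+2+1) ≡ 121 (mod 283).
Check: 121² = 14641 ≡ 208 (mod 283). The two roots are 121 and 162.

121, 162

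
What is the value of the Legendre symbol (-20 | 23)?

1

First reduce: -20 ≡ 3 (mod 23).
Reciprocity: 3 ≡ 3 and 23 ≡ 3 (mod 4), so (3/23) = −(23/3).
Reduce top mod 3: now compute (2/3).
Pull out 2: since 3 ≡ 3 (mod 8), (2/3) = -1.
Reached (1/3) = 1. Collecting the sign flips along the way, the symbol is +1.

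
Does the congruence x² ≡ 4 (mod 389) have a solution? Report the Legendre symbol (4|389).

1

Pull out 2^2: since 389 ≡ 5 (mod 8), (2/389) = -1, so (2/389)^2 = +1.
Reached (1/389) = 1. Collecting the sign flips along the way, the symbol is +1.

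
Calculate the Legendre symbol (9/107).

1

Reciprocity: 9 ≡ 1 and 107 ≡ 3 (mod 4), so (9/107) = +(107/9).
Reduce top mod 9: now compute (8/9).
Pull out 2^3: since 9 ≡ 1 (mod 8), (2/9) = +1, so (2/9)^3 = +1.
Reached (1/9) = 1. Collecting the sign flips along the way, the symbol is +1.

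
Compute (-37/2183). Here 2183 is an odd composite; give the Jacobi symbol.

First reduce: -37 ≡ 2146 (mod 2183).
Pull out 2: since 2183 ≡ 7 (mod 8), (2/2183) = +1.
Reciprocity: 1073 ≡ 1 and 2183 ≡ 3 (mod 4), so (1073/2183) = +(2183/1073).
Reduce top mod 1073: now compute (37/1073).
Reciprocity: 37 ≡ 1 and 1073 ≡ 1 (mod 4), so (37/1073) = +(1073/37).
Reduce top mod 37: now compute (0/37).
Top reduces to 0: gcd > 1, so the symbol is 0.

0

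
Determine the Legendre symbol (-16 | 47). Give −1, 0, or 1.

-1

First reduce: -16 ≡ 31 (mod 47).
Reciprocity: 31 ≡ 3 and 47 ≡ 3 (mod 4), so (31/47) = −(47/31).
Reduce top mod 31: now compute (16/31).
Pull out 2^4: since 31 ≡ 7 (mod 8), (2/31) = +1, so (2/31)^4 = +1.
Reached (1/31) = 1. Collecting the sign flips along the way, the symbol is -1.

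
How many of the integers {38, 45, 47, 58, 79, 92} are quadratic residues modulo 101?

(38/101) = -1 → non-residue.
(45/101) = +1 → QR.
(47/101) = +1 → QR.
(58/101) = +1 → QR.
(79/101) = +1 → QR.
(92/101) = +1 → QR.
Total quadratic residues among the 6: 5.

5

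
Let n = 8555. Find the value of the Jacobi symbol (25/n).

Reciprocity: 25 ≡ 1 and 8555 ≡ 3 (mod 4), so (25/8555) = +(8555/25).
Reduce top mod 25: now compute (5/25).
Reciprocity: 5 ≡ 1 and 25 ≡ 1 (mod 4), so (5/25) = +(25/5).
Reduce top mod 5: now compute (0/5).
Top reduces to 0: gcd > 1, so the symbol is 0.

0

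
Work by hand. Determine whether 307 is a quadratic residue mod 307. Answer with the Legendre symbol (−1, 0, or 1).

First reduce: 307 ≡ 0 (mod 307).
Top reduces to 0: gcd > 1, so the symbol is 0.

0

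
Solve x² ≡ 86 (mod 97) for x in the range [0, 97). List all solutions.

97 ≡ 1 (mod 4), so we find a root by search.
Trying successive values, 38² = 1444 ≡ 86 (mod 97). The other root is 97 − 38 = 59.

38, 59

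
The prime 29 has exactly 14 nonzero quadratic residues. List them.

Square k = 1,…,14 (k and 29−k give the same square):
1²=1, 2²=4, 3²=9, 4²=16, 5²=25, 6²≡7, 7²≡20, 8²≡6, 9²≡23, 10²≡13, 11²≡5, 12²≡28, 13²≡24, 14²≡22 (mod 29).
So the quadratic residues mod 29 are {1, 4, 5, 6, 7, 9, 13, 16, 20, 22, 23, 24, 25, 28}.

1, 4, 5, 6, 7, 9, 13, 16, 20, 22, 23, 24, 25, 28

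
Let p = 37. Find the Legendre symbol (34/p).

1

Pull out 2: since 37 ≡ 5 (mod 8), (2/37) = -1.
Reciprocity: 17 ≡ 1 and 37 ≡ 1 (mod 4), so (17/37) = +(37/17).
Reduce top mod 17: now compute (3/17).
Reciprocity: 3 ≡ 3 and 17 ≡ 1 (mod 4), so (3/17) = +(17/3).
Reduce top mod 3: now compute (2/3).
Pull out 2: since 3 ≡ 3 (mod 8), (2/3) = -1.
Reached (1/3) = 1. Collecting the sign flips along the way, the symbol is +1.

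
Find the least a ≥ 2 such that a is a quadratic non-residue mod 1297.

(2/1297) = +1, so 2 is a residue.
(3/1297) = +1, so 3 is a residue.
(4/1297) = +1, so 4 is a residue.
(5/1297) = −1, so 5 is the smallest positive non-residue mod 1297.

5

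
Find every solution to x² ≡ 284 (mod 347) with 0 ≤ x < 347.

Since 347 ≡ 3 (mod 4), a square root of 284 is 284^((347+1)/4) = 284^87 mod 347.
Repeated squaring: 284^2≡152, 284^4≡202, 284^8≡205, 284^16≡38, 284^32≡56, 284^64≡13 (mod 347).
284^87 = 284^(64+16+4+2+1) ≡ 100 (mod 347).
Check: 100² = 10000 ≡ 284 (mod 347). The two roots are 100 and 247.

100, 247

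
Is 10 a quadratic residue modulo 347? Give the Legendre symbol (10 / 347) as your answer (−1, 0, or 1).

1

Pull out 2: since 347 ≡ 3 (mod 8), (2/347) = -1.
Reciprocity: 5 ≡ 1 and 347 ≡ 3 (mod 4), so (5/347) = +(347/5).
Reduce top mod 5: now compute (2/5).
Pull out 2: since 5 ≡ 5 (mod 8), (2/5) = -1.
Reached (1/5) = 1. Collecting the sign flips along the way, the symbol is +1.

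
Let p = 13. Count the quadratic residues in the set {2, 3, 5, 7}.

1

(2/13) = -1 → non-residue.
(3/13) = +1 → QR.
(5/13) = -1 → non-residue.
(7/13) = -1 → non-residue.
Total quadratic residues among the 4: 1.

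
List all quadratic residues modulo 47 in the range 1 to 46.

Square k = 1,…,23 (k and 47−k give the same square):
1²=1, 2²=4, 3²=9, 4²=16, 5²=25, 6²=36, 7²≡2, 8²≡17, 9²≡34, 10²≡6, 11²≡27, 12²≡3, 13²≡28, 14²≡8, 15²≡37, 16²≡21, 17²≡7, 18²≡42, 19²≡32, 20²≡24, 21²≡18, 22²≡14, 23²≡12 (mod 47).
So the quadratic residues mod 47 are {1, 2, 3, 4, 6, 7, 8, 9, 12, 14, 16, 17, 18, 21, 24, 25, 27, 28, 32, 34, 36, 37, 42}.

1 2 3 4 6 7 8 9 12 14 16 17 18 21 24 25 27 28 32 34 36 37 42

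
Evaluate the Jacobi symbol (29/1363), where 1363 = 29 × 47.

Reciprocity: 29 ≡ 1 and 1363 ≡ 3 (mod 4), so (29/1363) = +(1363/29).
Reduce top mod 29: now compute (0/29).
Top reduces to 0: gcd > 1, so the symbol is 0.

0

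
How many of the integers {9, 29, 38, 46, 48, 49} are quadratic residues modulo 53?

5

(9/53) = +1 → QR.
(29/53) = +1 → QR.
(38/53) = +1 → QR.
(46/53) = +1 → QR.
(48/53) = -1 → non-residue.
(49/53) = +1 → QR.
Total quadratic residues among the 6: 5.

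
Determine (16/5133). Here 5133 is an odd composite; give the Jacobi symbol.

1

Pull out 2^4: since 5133 ≡ 5 (mod 8), (2/5133) = -1, so (2/5133)^4 = +1.
Reached (1/5133) = 1. Collecting the sign flips along the way, the symbol is +1.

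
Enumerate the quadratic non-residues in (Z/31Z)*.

Square k = 1,…,15 (k and 31−k give the same square):
1²=1, 2²=4, 3²=9, 4²=16, 5²=25, 6²≡5, 7²≡18, 8²≡2, 9²≡19, 10²≡7, 11²≡28, 12²≡20, 13²≡14, 14²≡10, 15²≡8 (mod 31).
The residues are {1, 2, 4, 5, 7, 8, 9, 10, 14, 16, 18, 19, 20, 25, 28}; the non-residues are the remaining 15 nonzero classes.

3 6 11 12 13 15 17 21 22 23 24 26 27 29 30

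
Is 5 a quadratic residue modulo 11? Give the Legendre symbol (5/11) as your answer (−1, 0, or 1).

1

Euler's criterion: (5/11) ≡ 5^5 (mod 11).
5^2 ≡ 3 (mod 11)
5^4 ≡ 9 (mod 11)
5^5 = 5^(4+1) ≡ 1 (mod 11).
Result is 1, so (5/11) = 1.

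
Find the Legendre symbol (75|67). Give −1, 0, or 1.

-1

Euler's criterion: (75/67) ≡ 8^33 (mod 67).
8^2 ≡ 64 (mod 67)
8^4 ≡ 9 (mod 67)
8^8 ≡ 14 (mod 67)
8^16 ≡ 62 (mod 67)
8^32 ≡ 25 (mod 67)
8^33 = 8^(32+1) ≡ 66 (mod 67).
Result is 66 ≡ −1, so (75/67) = −1.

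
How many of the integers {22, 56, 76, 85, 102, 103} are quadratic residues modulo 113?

(22/113) = +1 → QR.
(56/113) = +1 → QR.
(76/113) = -1 → non-residue.
(85/113) = +1 → QR.
(102/113) = +1 → QR.
(103/113) = -1 → non-residue.
Total quadratic residues among the 6: 4.

4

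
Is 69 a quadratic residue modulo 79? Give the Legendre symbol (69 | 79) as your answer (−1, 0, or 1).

Reciprocity: 69 ≡ 1 and 79 ≡ 3 (mod 4), so (69/79) = +(79/69).
Reduce top mod 69: now compute (10/69).
Pull out 2: since 69 ≡ 5 (mod 8), (2/69) = -1.
Reciprocity: 5 ≡ 1 and 69 ≡ 1 (mod 4), so (5/69) = +(69/5).
Reduce top mod 5: now compute (4/5).
Pull out 2^2: since 5 ≡ 5 (mod 8), (2/5) = -1, so (2/5)^2 = +1.
Reached (1/5) = 1. Collecting the sign flips along the way, the symbol is -1.

-1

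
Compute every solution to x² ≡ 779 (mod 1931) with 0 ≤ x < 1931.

Since 1931 ≡ 3 (mod 4), a square root of 779 is 779^((1931+1)/4) = 779^483 mod 1931.
Repeated squaring: 779^2≡507, 779^4≡226, 779^8≡870, 779^16≡1879, 779^32≡773, 779^64≡850, 779^128≡306, 779^256≡948 (mod 1931).
779^483 = 779^(256+128+64+32+2+1) ≡ 1435 (mod 1931).
Check: 1435² = 2059225 ≡ 779 (mod 1931). The two roots are 496 and 1435.

496, 1435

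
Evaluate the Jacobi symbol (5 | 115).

0

Reciprocity: 5 ≡ 1 and 115 ≡ 3 (mod 4), so (5/115) = +(115/5).
Reduce top mod 5: now compute (0/5).
Top reduces to 0: gcd > 1, so the symbol is 0.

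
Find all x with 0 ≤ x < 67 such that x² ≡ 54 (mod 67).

Since 67 ≡ 3 (mod 4), a square root of 54 is 54^((67+1)/4) = 54^17 mod 67.
Repeated squaring: 54^2≡35, 54^4≡19, 54^8≡26, 54^16≡6 (mod 67).
54^17 = 54^(16+1) ≡ 56 (mod 67).
Check: 56² = 3136 ≡ 54 (mod 67). The two roots are 11 and 56.

11, 56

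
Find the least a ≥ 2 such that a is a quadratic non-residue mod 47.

(2/47) = +1, so 2 is a residue.
(3/47) = +1, so 3 is a residue.
(4/47) = +1, so 4 is a residue.
(5/47) = −1, so 5 is the smallest positive non-residue mod 47.

5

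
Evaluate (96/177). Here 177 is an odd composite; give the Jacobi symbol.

Pull out 2^5: since 177 ≡ 1 (mod 8), (2/177) = +1, so (2/177)^5 = +1.
Reciprocity: 3 ≡ 3 and 177 ≡ 1 (mod 4), so (3/177) = +(177/3).
Reduce top mod 3: now compute (0/3).
Top reduces to 0: gcd > 1, so the symbol is 0.

0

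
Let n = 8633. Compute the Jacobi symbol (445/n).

0

Reciprocity: 445 ≡ 1 and 8633 ≡ 1 (mod 4), so (445/8633) = +(8633/445).
Reduce top mod 445: now compute (178/445).
Pull out 2: since 445 ≡ 5 (mod 8), (2/445) = -1.
Reciprocity: 89 ≡ 1 and 445 ≡ 1 (mod 4), so (89/445) = +(445/89).
Reduce top mod 89: now compute (0/89).
Top reduces to 0: gcd > 1, so the symbol is 0.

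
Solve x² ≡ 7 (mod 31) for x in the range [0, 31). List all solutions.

10, 21

Since 31 ≡ 3 (mod 4), a square root of 7 is 7^((31+1)/4) = 7^8 mod 31.
Repeated squaring: 7^2≡18, 7^4≡14, 7^8≡10 (mod 31).
7^8 = 7^(8) ≡ 10 (mod 31).
Check: 10² = 100 ≡ 7 (mod 31). The two roots are 10 and 21.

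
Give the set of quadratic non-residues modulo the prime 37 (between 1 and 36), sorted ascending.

Square k = 1,…,18 (k and 37−k give the same square):
1²=1, 2²=4, 3²=9, 4²=16, 5²=25, 6²=36, 7²≡12, 8²≡27, 9²≡7, 10²≡26, 11²≡10, 12²≡33, 13²≡21, 14²≡11, 15²≡3, 16²≡34, 17²≡30, 18²≡28 (mod 37).
The residues are {1, 3, 4, 7, 9, 10, 11, 12, 16, 21, 25, 26, 27, 28, 30, 33, 34, 36}; the non-residues are the remaining 18 nonzero classes.

2 5 6 8 13 14 15 17 18 19 20 22 23 24 29 31 32 35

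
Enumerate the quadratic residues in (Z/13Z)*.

1 3 4 9 10 12

Square k = 1,…,6 (k and 13−k give the same square):
1²=1, 2²=4, 3²=9, 4²≡3, 5²≡12, 6²≡10 (mod 13).
So the quadratic residues mod 13 are {1, 3, 4, 9, 10, 12}.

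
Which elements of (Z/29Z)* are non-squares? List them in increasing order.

2 3 8 10 11 12 14 15 17 18 19 21 26 27

Square k = 1,…,14 (k and 29−k give the same square):
1²=1, 2²=4, 3²=9, 4²=16, 5²=25, 6²≡7, 7²≡20, 8²≡6, 9²≡23, 10²≡13, 11²≡5, 12²≡28, 13²≡24, 14²≡22 (mod 29).
The residues are {1, 4, 5, 6, 7, 9, 13, 16, 20, 22, 23, 24, 25, 28}; the non-residues are the remaining 14 nonzero classes.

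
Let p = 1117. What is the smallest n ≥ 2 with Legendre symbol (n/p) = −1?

(2/1117) = −1, so 2 is the smallest positive non-residue mod 1117.

2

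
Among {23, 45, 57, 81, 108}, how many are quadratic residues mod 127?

(23/127) = -1 → non-residue.
(45/127) = -1 → non-residue.
(57/127) = -1 → non-residue.
(81/127) = +1 → QR.
(108/127) = -1 → non-residue.
Total quadratic residues among the 5: 1.

1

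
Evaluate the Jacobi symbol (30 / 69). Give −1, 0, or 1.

0

Pull out 2: since 69 ≡ 5 (mod 8), (2/69) = -1.
Reciprocity: 15 ≡ 3 and 69 ≡ 1 (mod 4), so (15/69) = +(69/15).
Reduce top mod 15: now compute (9/15).
Reciprocity: 9 ≡ 1 and 15 ≡ 3 (mod 4), so (9/15) = +(15/9).
Reduce top mod 9: now compute (6/9).
Pull out 2: since 9 ≡ 1 (mod 8), (2/9) = +1.
Reciprocity: 3 ≡ 3 and 9 ≡ 1 (mod 4), so (3/9) = +(9/3).
Reduce top mod 3: now compute (0/3).
Top reduces to 0: gcd > 1, so the symbol is 0.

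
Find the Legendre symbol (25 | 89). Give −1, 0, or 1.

Reciprocity: 25 ≡ 1 and 89 ≡ 1 (mod 4), so (25/89) = +(89/25).
Reduce top mod 25: now compute (14/25).
Pull out 2: since 25 ≡ 1 (mod 8), (2/25) = +1.
Reciprocity: 7 ≡ 3 and 25 ≡ 1 (mod 4), so (7/25) = +(25/7).
Reduce top mod 7: now compute (4/7).
Pull out 2^2: since 7 ≡ 7 (mod 8), (2/7) = +1, so (2/7)^2 = +1.
Reached (1/7) = 1. Collecting the sign flips along the way, the symbol is +1.

1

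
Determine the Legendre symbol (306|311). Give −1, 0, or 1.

Euler's criterion: (306/311) ≡ 306^155 (mod 311).
306^2 ≡ 25 (mod 311)
306^4 ≡ 3 (mod 311)
306^8 ≡ 9 (mod 311)
306^16 ≡ 81 (mod 311)
306^32 ≡ 30 (mod 311)
306^64 ≡ 278 (mod 311)
306^128 ≡ 156 (mod 311)
306^155 = 306^(128+16+8+2+1) ≡ 310 (mod 311).
Result is 310 ≡ −1, so (306/311) = −1.

-1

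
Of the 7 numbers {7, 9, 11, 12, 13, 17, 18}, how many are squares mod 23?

(7/23) = -1 → non-residue.
(9/23) = +1 → QR.
(11/23) = -1 → non-residue.
(12/23) = +1 → QR.
(13/23) = +1 → QR.
(17/23) = -1 → non-residue.
(18/23) = +1 → QR.
Total quadratic residues among the 7: 4.

4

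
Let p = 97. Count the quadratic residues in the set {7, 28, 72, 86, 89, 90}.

(7/97) = -1 → non-residue.
(28/97) = -1 → non-residue.
(72/97) = +1 → QR.
(86/97) = +1 → QR.
(89/97) = +1 → QR.
(90/97) = -1 → non-residue.
Total quadratic residues among the 6: 3.

3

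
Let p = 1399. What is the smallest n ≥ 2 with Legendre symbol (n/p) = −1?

(2/1399) = +1, so 2 is a residue.
(3/1399) = −1, so 3 is the smallest positive non-residue mod 1399.

3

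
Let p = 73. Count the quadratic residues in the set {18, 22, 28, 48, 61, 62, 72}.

4

(18/73) = +1 → QR.
(22/73) = -1 → non-residue.
(28/73) = -1 → non-residue.
(48/73) = +1 → QR.
(61/73) = +1 → QR.
(62/73) = -1 → non-residue.
(72/73) = +1 → QR.
Total quadratic residues among the 7: 4.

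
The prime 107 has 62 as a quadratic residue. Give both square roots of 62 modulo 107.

13, 94

Since 107 ≡ 3 (mod 4), a square root of 62 is 62^((107+1)/4) = 62^27 mod 107.
Repeated squaring: 62^2≡99, 62^4≡64, 62^8≡30, 62^16≡44 (mod 107).
62^27 = 62^(16+8+2+1) ≡ 13 (mod 107).
Check: 13² = 169 ≡ 62 (mod 107). The two roots are 13 and 94.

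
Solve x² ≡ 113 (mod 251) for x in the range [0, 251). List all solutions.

102, 149

Since 251 ≡ 3 (mod 4), a square root of 113 is 113^((251+1)/4) = 113^63 mod 251.
Repeated squaring: 113^2≡219, 113^4≡20, 113^8≡149, 113^16≡113, 113^32≡219 (mod 251).
113^63 = 113^(32+16+8+4+2+1) ≡ 149 (mod 251).
Check: 149² = 22201 ≡ 113 (mod 251). The two roots are 102 and 149.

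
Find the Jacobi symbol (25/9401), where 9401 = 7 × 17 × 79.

Reciprocity: 25 ≡ 1 and 9401 ≡ 1 (mod 4), so (25/9401) = +(9401/25).
Reduce top mod 25: now compute (1/25).
Reached (1/25) = 1. Collecting the sign flips along the way, the symbol is +1.

1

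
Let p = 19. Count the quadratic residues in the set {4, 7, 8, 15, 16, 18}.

3

(4/19) = +1 → QR.
(7/19) = +1 → QR.
(8/19) = -1 → non-residue.
(15/19) = -1 → non-residue.
(16/19) = +1 → QR.
(18/19) = -1 → non-residue.
Total quadratic residues among the 6: 3.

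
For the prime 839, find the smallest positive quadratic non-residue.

(2/839) = +1, so 2 is a residue.
(3/839) = +1, so 3 is a residue.
(4/839) = +1, so 4 is a residue.
(5/839) = +1, so 5 is a residue.
(6/839) = +1, so 6 is a residue.
(7/839) = +1, so 7 is a residue.
(8/839) = +1, so 8 is a residue.
(9/839) = +1, so 9 is a residue.
(10/839) = +1, so 10 is a residue.
(11/839) = −1, so 11 is the smallest positive non-residue mod 839.

11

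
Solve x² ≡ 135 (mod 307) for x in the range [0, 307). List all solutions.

83, 224

Since 307 ≡ 3 (mod 4), a square root of 135 is 135^((307+1)/4) = 135^77 mod 307.
Repeated squaring: 135^2≡112, 135^4≡264, 135^8≡7, 135^16≡49, 135^32≡252, 135^64≡262 (mod 307).
135^77 = 135^(64+8+4+1) ≡ 83 (mod 307).
Check: 83² = 6889 ≡ 135 (mod 307). The two roots are 83 and 224.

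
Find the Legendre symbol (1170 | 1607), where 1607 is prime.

1

Pull out 2: since 1607 ≡ 7 (mod 8), (2/1607) = +1.
Reciprocity: 585 ≡ 1 and 1607 ≡ 3 (mod 4), so (585/1607) = +(1607/585).
Reduce top mod 585: now compute (437/585).
Reciprocity: 437 ≡ 1 and 585 ≡ 1 (mod 4), so (437/585) = +(585/437).
Reduce top mod 437: now compute (148/437).
Pull out 2^2: since 437 ≡ 5 (mod 8), (2/437) = -1, so (2/437)^2 = +1.
Reciprocity: 37 ≡ 1 and 437 ≡ 1 (mod 4), so (37/437) = +(437/37).
Reduce top mod 37: now compute (30/37).
Pull out 2: since 37 ≡ 5 (mod 8), (2/37) = -1.
Reciprocity: 15 ≡ 3 and 37 ≡ 1 (mod 4), so (15/37) = +(37/15).
Reduce top mod 15: now compute (7/15).
Reciprocity: 7 ≡ 3 and 15 ≡ 3 (mod 4), so (7/15) = −(15/7).
Reduce top mod 7: now compute (1/7).
Reached (1/7) = 1. Collecting the sign flips along the way, the symbol is +1.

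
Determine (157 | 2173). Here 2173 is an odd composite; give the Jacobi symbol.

1

Reciprocity: 157 ≡ 1 and 2173 ≡ 1 (mod 4), so (157/2173) = +(2173/157).
Reduce top mod 157: now compute (132/157).
Pull out 2^2: since 157 ≡ 5 (mod 8), (2/157) = -1, so (2/157)^2 = +1.
Reciprocity: 33 ≡ 1 and 157 ≡ 1 (mod 4), so (33/157) = +(157/33).
Reduce top mod 33: now compute (25/33).
Reciprocity: 25 ≡ 1 and 33 ≡ 1 (mod 4), so (25/33) = +(33/25).
Reduce top mod 25: now compute (8/25).
Pull out 2^3: since 25 ≡ 1 (mod 8), (2/25) = +1, so (2/25)^3 = +1.
Reached (1/25) = 1. Collecting the sign flips along the way, the symbol is +1.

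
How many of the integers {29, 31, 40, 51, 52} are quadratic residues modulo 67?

2

(29/67) = +1 → QR.
(31/67) = -1 → non-residue.
(40/67) = +1 → QR.
(51/67) = -1 → non-residue.
(52/67) = -1 → non-residue.
Total quadratic residues among the 5: 2.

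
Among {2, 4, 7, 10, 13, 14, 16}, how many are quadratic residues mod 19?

3

(2/19) = -1 → non-residue.
(4/19) = +1 → QR.
(7/19) = +1 → QR.
(10/19) = -1 → non-residue.
(13/19) = -1 → non-residue.
(14/19) = -1 → non-residue.
(16/19) = +1 → QR.
Total quadratic residues among the 7: 3.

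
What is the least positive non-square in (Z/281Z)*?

(2/281) = +1, so 2 is a residue.
(3/281) = −1, so 3 is the smallest positive non-residue mod 281.

3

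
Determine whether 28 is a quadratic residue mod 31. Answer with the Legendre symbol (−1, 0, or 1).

Pull out 2^2: since 31 ≡ 7 (mod 8), (2/31) = +1, so (2/31)^2 = +1.
Reciprocity: 7 ≡ 3 and 31 ≡ 3 (mod 4), so (7/31) = −(31/7).
Reduce top mod 7: now compute (3/7).
Reciprocity: 3 ≡ 3 and 7 ≡ 3 (mod 4), so (3/7) = −(7/3).
Reduce top mod 3: now compute (1/3).
Reached (1/3) = 1. Collecting the sign flips along the way, the symbol is +1.

1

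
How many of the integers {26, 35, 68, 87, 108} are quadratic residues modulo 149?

(26/149) = +1 → QR.
(35/149) = +1 → QR.
(68/149) = +1 → QR.
(87/149) = -1 → non-residue.
(108/149) = -1 → non-residue.
Total quadratic residues among the 5: 3.

3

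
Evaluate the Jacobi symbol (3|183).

0

Reciprocity: 3 ≡ 3 and 183 ≡ 3 (mod 4), so (3/183) = −(183/3).
Reduce top mod 3: now compute (0/3).
Top reduces to 0: gcd > 1, so the symbol is 0.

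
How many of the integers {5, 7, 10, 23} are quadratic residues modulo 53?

(5/53) = -1 → non-residue.
(7/53) = +1 → QR.
(10/53) = +1 → QR.
(23/53) = -1 → non-residue.
Total quadratic residues among the 4: 2.

2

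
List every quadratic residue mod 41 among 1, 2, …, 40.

Square k = 1,…,20 (k and 41−k give the same square):
1²=1, 2²=4, 3²=9, 4²=16, 5²=25, 6²=36, 7²≡8, 8²≡23, 9²≡40, 10²≡18, 11²≡39, 12²≡21, 13²≡5, 14²≡32, 15²≡20, 16²≡10, 17²≡2, 18²≡37, 19²≡33, 20²≡31 (mod 41).
So the quadratic residues mod 41 are {1, 2, 4, 5, 8, 9, 10, 16, 18, 20, 21, 23, 25, 31, 32, 33, 36, 37, 39, 40}.

1, 2, 4, 5, 8, 9, 10, 16, 18, 20, 21, 23, 25, 31, 32, 33, 36, 37, 39, 40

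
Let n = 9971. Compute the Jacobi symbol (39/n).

Reciprocity: 39 ≡ 3 and 9971 ≡ 3 (mod 4), so (39/9971) = −(9971/39).
Reduce top mod 39: now compute (26/39).
Pull out 2: since 39 ≡ 7 (mod 8), (2/39) = +1.
Reciprocity: 13 ≡ 1 and 39 ≡ 3 (mod 4), so (13/39) = +(39/13).
Reduce top mod 13: now compute (0/13).
Top reduces to 0: gcd > 1, so the symbol is 0.

0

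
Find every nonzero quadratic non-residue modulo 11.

Square k = 1,…,5 (k and 11−k give the same square):
1²=1, 2²=4, 3²=9, 4²≡5, 5²≡3 (mod 11).
The residues are {1, 3, 4, 5, 9}; the non-residues are the remaining 5 nonzero classes.

2,6,7,8,10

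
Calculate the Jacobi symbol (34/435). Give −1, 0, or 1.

Pull out 2: since 435 ≡ 3 (mod 8), (2/435) = -1.
Reciprocity: 17 ≡ 1 and 435 ≡ 3 (mod 4), so (17/435) = +(435/17).
Reduce top mod 17: now compute (10/17).
Pull out 2: since 17 ≡ 1 (mod 8), (2/17) = +1.
Reciprocity: 5 ≡ 1 and 17 ≡ 1 (mod 4), so (5/17) = +(17/5).
Reduce top mod 5: now compute (2/5).
Pull out 2: since 5 ≡ 5 (mod 8), (2/5) = -1.
Reached (1/5) = 1. Collecting the sign flips along the way, the symbol is +1.

1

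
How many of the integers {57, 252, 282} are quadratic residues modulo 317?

(57/317) = +1 → QR.
(252/317) = +1 → QR.
(282/317) = -1 → non-residue.
Total quadratic residues among the 3: 2.

2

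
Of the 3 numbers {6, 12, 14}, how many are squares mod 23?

(6/23) = +1 → QR.
(12/23) = +1 → QR.
(14/23) = -1 → non-residue.
Total quadratic residues among the 3: 2.

2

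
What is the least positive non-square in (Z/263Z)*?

(2/263) = +1, so 2 is a residue.
(3/263) = +1, so 3 is a residue.
(4/263) = +1, so 4 is a residue.
(5/263) = −1, so 5 is the smallest positive non-residue mod 263.

5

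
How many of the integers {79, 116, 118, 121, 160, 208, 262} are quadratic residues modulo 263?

(79/263) = -1 → non-residue.
(116/263) = -1 → non-residue.
(118/263) = -1 → non-residue.
(121/263) = +1 → QR.
(160/263) = -1 → non-residue.
(208/263) = +1 → QR.
(262/263) = -1 → non-residue.
Total quadratic residues among the 7: 2.

2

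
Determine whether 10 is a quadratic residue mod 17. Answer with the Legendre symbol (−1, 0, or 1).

Pull out 2: since 17 ≡ 1 (mod 8), (2/17) = +1.
Reciprocity: 5 ≡ 1 and 17 ≡ 1 (mod 4), so (5/17) = +(17/5).
Reduce top mod 5: now compute (2/5).
Pull out 2: since 5 ≡ 5 (mod 8), (2/5) = -1.
Reached (1/5) = 1. Collecting the sign flips along the way, the symbol is -1.

-1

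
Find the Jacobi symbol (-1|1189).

1

First reduce: -1 ≡ 1188 (mod 1189).
Pull out 2^2: since 1189 ≡ 5 (mod 8), (2/1189) = -1, so (2/1189)^2 = +1.
Reciprocity: 297 ≡ 1 and 1189 ≡ 1 (mod 4), so (297/1189) = +(1189/297).
Reduce top mod 297: now compute (1/297).
Reached (1/297) = 1. Collecting the sign flips along the way, the symbol is +1.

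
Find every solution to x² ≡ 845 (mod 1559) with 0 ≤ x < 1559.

Since 1559 ≡ 3 (mod 4), a square root of 845 is 845^((1559+1)/4) = 845^390 mod 1559.
Repeated squaring: 845^2≡3, 845^4≡9, 845^8≡81, 845^16≡325, 845^32≡1172, 845^64≡105, 845^128≡112, 845^256≡72 (mod 1559).
845^390 = 845^(256+128+4+2) ≡ 1027 (mod 1559).
Check: 1027² = 1054729 ≡ 845 (mod 1559). The two roots are 532 and 1027.

532, 1027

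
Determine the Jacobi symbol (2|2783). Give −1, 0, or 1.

Pull out 2: since 2783 ≡ 7 (mod 8), (2/2783) = +1.
Reached (1/2783) = 1. Collecting the sign flips along the way, the symbol is +1.

1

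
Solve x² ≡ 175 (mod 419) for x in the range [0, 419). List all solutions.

151, 268

Since 419 ≡ 3 (mod 4), a square root of 175 is 175^((419+1)/4) = 175^105 mod 419.
Repeated squaring: 175^2≡38, 175^4≡187, 175^8≡192, 175^16≡411, 175^32≡64, 175^64≡325 (mod 419).
175^105 = 175^(64+32+8+1) ≡ 151 (mod 419).
Check: 151² = 22801 ≡ 175 (mod 419). The two roots are 151 and 268.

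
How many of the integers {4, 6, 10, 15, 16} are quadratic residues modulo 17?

(4/17) = +1 → QR.
(6/17) = -1 → non-residue.
(10/17) = -1 → non-residue.
(15/17) = +1 → QR.
(16/17) = +1 → QR.
Total quadratic residues among the 5: 3.

3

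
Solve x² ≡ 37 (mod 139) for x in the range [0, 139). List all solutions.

68, 71

Since 139 ≡ 3 (mod 4), a square root of 37 is 37^((139+1)/4) = 37^35 mod 139.
Repeated squaring: 37^2≡118, 37^4≡24, 37^8≡20, 37^16≡122, 37^32≡11 (mod 139).
37^35 = 37^(32+2+1) ≡ 71 (mod 139).
Check: 71² = 5041 ≡ 37 (mod 139). The two roots are 68 and 71.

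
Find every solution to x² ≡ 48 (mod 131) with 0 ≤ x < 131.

21, 110

Since 131 ≡ 3 (mod 4), a square root of 48 is 48^((131+1)/4) = 48^33 mod 131.
Repeated squaring: 48^2≡77, 48^4≡34, 48^8≡108, 48^16≡5, 48^32≡25 (mod 131).
48^33 = 48^(32+1) ≡ 21 (mod 131).
Check: 21² = 441 ≡ 48 (mod 131). The two roots are 21 and 110.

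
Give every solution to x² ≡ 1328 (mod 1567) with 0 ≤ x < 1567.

643, 924

Since 1567 ≡ 3 (mod 4), a square root of 1328 is 1328^((1567+1)/4) = 1328^392 mod 1567.
Repeated squaring: 1328^2≡709, 1328^4≡1241, 1328^8≡1287, 1328^16≡50, 1328^32≡933, 1328^64≡804, 1328^128≡812, 1328^256≡1204 (mod 1567).
1328^392 = 1328^(256+128+8) ≡ 924 (mod 1567).
Check: 924² = 853776 ≡ 1328 (mod 1567). The two roots are 643 and 924.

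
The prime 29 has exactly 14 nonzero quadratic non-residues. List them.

2, 3, 8, 10, 11, 12, 14, 15, 17, 18, 19, 21, 26, 27

Square k = 1,…,14 (k and 29−k give the same square):
1²=1, 2²=4, 3²=9, 4²=16, 5²=25, 6²≡7, 7²≡20, 8²≡6, 9²≡23, 10²≡13, 11²≡5, 12²≡28, 13²≡24, 14²≡22 (mod 29).
The residues are {1, 4, 5, 6, 7, 9, 13, 16, 20, 22, 23, 24, 25, 28}; the non-residues are the remaining 14 nonzero classes.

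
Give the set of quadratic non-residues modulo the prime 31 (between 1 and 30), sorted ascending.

Square k = 1,…,15 (k and 31−k give the same square):
1²=1, 2²=4, 3²=9, 4²=16, 5²=25, 6²≡5, 7²≡18, 8²≡2, 9²≡19, 10²≡7, 11²≡28, 12²≡20, 13²≡14, 14²≡10, 15²≡8 (mod 31).
The residues are {1, 2, 4, 5, 7, 8, 9, 10, 14, 16, 18, 19, 20, 25, 28}; the non-residues are the remaining 15 nonzero classes.

3, 6, 11, 12, 13, 15, 17, 21, 22, 23, 24, 26, 27, 29, 30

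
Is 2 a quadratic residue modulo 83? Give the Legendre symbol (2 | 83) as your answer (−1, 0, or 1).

Euler's criterion: (2/83) ≡ 2^41 (mod 83).
2^2 ≡ 4 (mod 83)
2^4 ≡ 16 (mod 83)
2^8 ≡ 7 (mod 83)
2^16 ≡ 49 (mod 83)
2^32 ≡ 77 (mod 83)
2^41 = 2^(32+8+1) ≡ 82 (mod 83).
Result is 82 ≡ −1, so (2/83) = −1.

-1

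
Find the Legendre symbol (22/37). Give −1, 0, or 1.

-1

Euler's criterion: (22/37) ≡ 22^18 (mod 37).
22^2 ≡ 3 (mod 37)
22^4 ≡ 9 (mod 37)
22^8 ≡ 7 (mod 37)
22^16 ≡ 12 (mod 37)
22^18 = 22^(16+2) ≡ 36 (mod 37).
Result is 36 ≡ −1, so (22/37) = −1.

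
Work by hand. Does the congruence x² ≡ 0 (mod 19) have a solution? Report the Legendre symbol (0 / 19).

Top reduces to 0: gcd > 1, so the symbol is 0.

0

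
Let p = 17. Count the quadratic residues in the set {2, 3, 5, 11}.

(2/17) = +1 → QR.
(3/17) = -1 → non-residue.
(5/17) = -1 → non-residue.
(11/17) = -1 → non-residue.
Total quadratic residues among the 4: 1.

1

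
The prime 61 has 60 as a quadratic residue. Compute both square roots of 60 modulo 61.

61 ≡ 1 (mod 4), so we find a root by search.
Trying successive values, 11² = 121 ≡ 60 (mod 61). The other root is 61 − 11 = 50.

11, 50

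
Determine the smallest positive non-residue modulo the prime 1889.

3

(2/1889) = +1, so 2 is a residue.
(3/1889) = −1, so 3 is the smallest positive non-residue mod 1889.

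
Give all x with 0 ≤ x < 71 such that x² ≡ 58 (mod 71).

Since 71 ≡ 3 (mod 4), a square root of 58 is 58^((71+1)/4) = 58^18 mod 71.
Repeated squaring: 58^2≡27, 58^4≡19, 58^8≡6, 58^16≡36 (mod 71).
58^18 = 58^(16+2) ≡ 49 (mod 71).
Check: 49² = 2401 ≡ 58 (mod 71). The two roots are 22 and 49.

22, 49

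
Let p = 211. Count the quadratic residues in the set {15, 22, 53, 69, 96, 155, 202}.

3

(15/211) = -1 → non-residue.
(22/211) = -1 → non-residue.
(53/211) = +1 → QR.
(69/211) = +1 → QR.
(96/211) = +1 → QR.
(155/211) = -1 → non-residue.
(202/211) = -1 → non-residue.
Total quadratic residues among the 7: 3.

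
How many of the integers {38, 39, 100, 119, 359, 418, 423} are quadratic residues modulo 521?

4

(38/521) = -1 → non-residue.
(39/521) = -1 → non-residue.
(100/521) = +1 → QR.
(119/521) = +1 → QR.
(359/521) = +1 → QR.
(418/521) = -1 → non-residue.
(423/521) = +1 → QR.
Total quadratic residues among the 7: 4.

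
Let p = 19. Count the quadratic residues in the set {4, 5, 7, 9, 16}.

5

(4/19) = +1 → QR.
(5/19) = +1 → QR.
(7/19) = +1 → QR.
(9/19) = +1 → QR.
(16/19) = +1 → QR.
Total quadratic residues among the 5: 5.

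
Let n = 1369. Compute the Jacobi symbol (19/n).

Reciprocity: 19 ≡ 3 and 1369 ≡ 1 (mod 4), so (19/1369) = +(1369/19).
Reduce top mod 19: now compute (1/19).
Reached (1/19) = 1. Collecting the sign flips along the way, the symbol is +1.

1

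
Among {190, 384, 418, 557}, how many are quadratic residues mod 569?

1

(190/569) = -1 → non-residue.
(384/569) = -1 → non-residue.
(418/569) = +1 → QR.
(557/569) = -1 → non-residue.
Total quadratic residues among the 4: 1.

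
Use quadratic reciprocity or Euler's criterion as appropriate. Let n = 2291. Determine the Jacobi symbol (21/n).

-1

Reciprocity: 21 ≡ 1 and 2291 ≡ 3 (mod 4), so (21/2291) = +(2291/21).
Reduce top mod 21: now compute (2/21).
Pull out 2: since 21 ≡ 5 (mod 8), (2/21) = -1.
Reached (1/21) = 1. Collecting the sign flips along the way, the symbol is -1.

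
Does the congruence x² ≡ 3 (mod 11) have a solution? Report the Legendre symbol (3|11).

1

Euler's criterion: (3/11) ≡ 3^5 (mod 11).
3^2 ≡ 9 (mod 11)
3^4 ≡ 4 (mod 11)
3^5 = 3^(4+1) ≡ 1 (mod 11).
Result is 1, so (3/11) = 1.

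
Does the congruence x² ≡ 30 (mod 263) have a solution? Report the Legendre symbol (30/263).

-1

Euler's criterion: (30/263) ≡ 30^131 (mod 263).
30^2 ≡ 111 (mod 263)
30^4 ≡ 223 (mod 263)
30^8 ≡ 22 (mod 263)
30^16 ≡ 221 (mod 263)
30^32 ≡ 186 (mod 263)
30^64 ≡ 143 (mod 263)
30^128 ≡ 198 (mod 263)
30^131 = 30^(128+2+1) ≡ 262 (mod 263).
Result is 262 ≡ −1, so (30/263) = −1.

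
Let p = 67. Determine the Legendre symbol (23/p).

Reciprocity: 23 ≡ 3 and 67 ≡ 3 (mod 4), so (23/67) = −(67/23).
Reduce top mod 23: now compute (21/23).
Reciprocity: 21 ≡ 1 and 23 ≡ 3 (mod 4), so (21/23) = +(23/21).
Reduce top mod 21: now compute (2/21).
Pull out 2: since 21 ≡ 5 (mod 8), (2/21) = -1.
Reached (1/21) = 1. Collecting the sign flips along the way, the symbol is +1.

1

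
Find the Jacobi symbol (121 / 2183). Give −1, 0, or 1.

1

Reciprocity: 121 ≡ 1 and 2183 ≡ 3 (mod 4), so (121/2183) = +(2183/121).
Reduce top mod 121: now compute (5/121).
Reciprocity: 5 ≡ 1 and 121 ≡ 1 (mod 4), so (5/121) = +(121/5).
Reduce top mod 5: now compute (1/5).
Reached (1/5) = 1. Collecting the sign flips along the way, the symbol is +1.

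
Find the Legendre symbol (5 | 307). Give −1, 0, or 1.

-1

Reciprocity: 5 ≡ 1 and 307 ≡ 3 (mod 4), so (5/307) = +(307/5).
Reduce top mod 5: now compute (2/5).
Pull out 2: since 5 ≡ 5 (mod 8), (2/5) = -1.
Reached (1/5) = 1. Collecting the sign flips along the way, the symbol is -1.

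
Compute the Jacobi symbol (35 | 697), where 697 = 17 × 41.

-1

Reciprocity: 35 ≡ 3 and 697 ≡ 1 (mod 4), so (35/697) = +(697/35).
Reduce top mod 35: now compute (32/35).
Pull out 2^5: since 35 ≡ 3 (mod 8), (2/35) = -1, so (2/35)^5 = -1.
Reached (1/35) = 1. Collecting the sign flips along the way, the symbol is -1.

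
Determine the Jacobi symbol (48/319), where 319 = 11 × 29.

Pull out 2^4: since 319 ≡ 7 (mod 8), (2/319) = +1, so (2/319)^4 = +1.
Reciprocity: 3 ≡ 3 and 319 ≡ 3 (mod 4), so (3/319) = −(319/3).
Reduce top mod 3: now compute (1/3).
Reached (1/3) = 1. Collecting the sign flips along the way, the symbol is -1.

-1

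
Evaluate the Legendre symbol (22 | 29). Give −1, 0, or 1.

Euler's criterion: (22/29) ≡ 22^14 (mod 29).
22^2 ≡ 20 (mod 29)
22^4 ≡ 23 (mod 29)
22^8 ≡ 7 (mod 29)
22^14 = 22^(8+4+2) ≡ 1 (mod 29).
Result is 1, so (22/29) = 1.

1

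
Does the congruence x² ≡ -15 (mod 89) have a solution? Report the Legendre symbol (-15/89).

-1

Euler's criterion: (-15/89) ≡ 74^44 (mod 89).
74^2 ≡ 47 (mod 89)
74^4 ≡ 73 (mod 89)
74^8 ≡ 78 (mod 89)
74^16 ≡ 32 (mod 89)
74^32 ≡ 45 (mod 89)
74^44 = 74^(32+8+4) ≡ 88 (mod 89).
Result is 88 ≡ −1, so (-15/89) = −1.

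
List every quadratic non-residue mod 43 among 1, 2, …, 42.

Square k = 1,…,21 (k and 43−k give the same square):
1²=1, 2²=4, 3²=9, 4²=16, 5²=25, 6²=36, 7²≡6, 8²≡21, 9²≡38, 10²≡14, 11²≡35, 12²≡15, 13²≡40, 14²≡24, 15²≡10, 16²≡41, 17²≡31, 18²≡23, 19²≡17, 20²≡13, 21²≡11 (mod 43).
The residues are {1, 4, 6, 9, 10, 11, 13, 14, 15, 16, 17, 21, 23, 24, 25, 31, 35, 36, 38, 40, 41}; the non-residues are the remaining 21 nonzero classes.

2 3 5 7 8 12 18 19 20 22 26 27 28 29 30 32 33 34 37 39 42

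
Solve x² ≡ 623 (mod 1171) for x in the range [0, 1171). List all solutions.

Since 1171 ≡ 3 (mod 4), a square root of 623 is 623^((1171+1)/4) = 623^293 mod 1171.
Repeated squaring: 623^2≡528, 623^4≡86, 623^8≡370, 623^16≡1064, 623^32≡910, 623^64≡203, 623^128≡224, 623^256≡994 (mod 1171).
623^293 = 623^(256+32+4+1) ≡ 166 (mod 1171).
Check: 166² = 27556 ≡ 623 (mod 1171). The two roots are 166 and 1005.

166, 1005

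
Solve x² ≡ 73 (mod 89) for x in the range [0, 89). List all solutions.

89 ≡ 1 (mod 4), so we find a root by search.
Trying successive values, 42² = 1764 ≡ 73 (mod 89). The other root is 89 − 42 = 47.

42, 47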